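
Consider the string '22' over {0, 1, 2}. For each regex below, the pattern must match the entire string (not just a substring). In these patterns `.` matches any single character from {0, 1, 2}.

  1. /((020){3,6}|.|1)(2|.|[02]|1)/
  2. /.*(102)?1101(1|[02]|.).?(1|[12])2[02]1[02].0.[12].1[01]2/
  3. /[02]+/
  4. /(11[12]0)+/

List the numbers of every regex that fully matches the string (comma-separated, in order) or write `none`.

1, 3

1 → match
2 → no match
3 → match
4 → no match — must start with '11'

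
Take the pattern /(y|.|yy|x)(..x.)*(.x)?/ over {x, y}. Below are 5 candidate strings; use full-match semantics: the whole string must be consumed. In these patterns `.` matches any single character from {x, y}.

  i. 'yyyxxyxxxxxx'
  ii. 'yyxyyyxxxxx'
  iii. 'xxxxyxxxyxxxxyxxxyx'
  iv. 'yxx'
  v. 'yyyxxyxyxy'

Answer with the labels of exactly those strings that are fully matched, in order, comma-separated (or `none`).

i → match
ii → no match
iii → match
iv → match
v → match

i, iii, iv, v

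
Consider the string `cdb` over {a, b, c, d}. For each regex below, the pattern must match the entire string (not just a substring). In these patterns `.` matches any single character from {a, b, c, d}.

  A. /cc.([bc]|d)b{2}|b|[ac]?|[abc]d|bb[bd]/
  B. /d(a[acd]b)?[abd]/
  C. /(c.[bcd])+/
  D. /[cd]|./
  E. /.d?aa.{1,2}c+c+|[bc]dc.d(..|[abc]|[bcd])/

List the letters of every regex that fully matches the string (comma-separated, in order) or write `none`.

C

A → no match
B → no match — must start with `d`
C → match
D → no match
E → no match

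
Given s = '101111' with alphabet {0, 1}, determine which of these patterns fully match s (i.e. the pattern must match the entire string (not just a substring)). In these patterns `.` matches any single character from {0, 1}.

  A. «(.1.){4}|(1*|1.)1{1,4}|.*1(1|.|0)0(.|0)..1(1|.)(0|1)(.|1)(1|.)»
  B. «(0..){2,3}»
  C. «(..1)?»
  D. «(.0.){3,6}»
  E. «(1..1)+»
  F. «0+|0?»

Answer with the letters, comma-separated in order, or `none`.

A

A → match
B → no match — must start with '0'
C → no match
D → no match
E → no match
F → no match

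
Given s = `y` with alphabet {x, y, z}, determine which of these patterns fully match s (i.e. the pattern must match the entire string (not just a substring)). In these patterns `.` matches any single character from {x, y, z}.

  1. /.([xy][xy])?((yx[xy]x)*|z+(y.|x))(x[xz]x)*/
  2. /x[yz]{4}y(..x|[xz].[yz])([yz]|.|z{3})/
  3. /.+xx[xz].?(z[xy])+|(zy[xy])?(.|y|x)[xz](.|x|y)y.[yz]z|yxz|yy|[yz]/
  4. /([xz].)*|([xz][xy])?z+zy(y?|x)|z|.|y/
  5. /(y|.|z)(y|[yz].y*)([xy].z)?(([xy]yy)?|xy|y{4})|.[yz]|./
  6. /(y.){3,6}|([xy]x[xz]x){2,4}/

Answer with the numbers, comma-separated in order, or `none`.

1, 3, 4, 5

1 → match
2 → no match — must start with `x`
3 → match
4 → match
5 → match
6 → no match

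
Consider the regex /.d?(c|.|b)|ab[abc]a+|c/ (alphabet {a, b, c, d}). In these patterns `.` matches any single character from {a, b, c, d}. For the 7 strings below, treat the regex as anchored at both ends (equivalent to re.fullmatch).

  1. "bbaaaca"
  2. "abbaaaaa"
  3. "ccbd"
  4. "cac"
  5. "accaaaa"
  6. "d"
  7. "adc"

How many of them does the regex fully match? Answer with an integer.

2

1. "bbaaaca" → no match
2. "abbaaaaa" → match
3. "ccbd" → no match
4. "cac" → no match
5. "accaaaa" → no match
6. "d" → no match
7. "adc" → match
Total matched: 2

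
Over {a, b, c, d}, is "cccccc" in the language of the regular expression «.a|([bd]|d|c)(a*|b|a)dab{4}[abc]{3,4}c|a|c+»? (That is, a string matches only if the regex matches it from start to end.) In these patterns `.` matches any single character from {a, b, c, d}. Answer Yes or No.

Yes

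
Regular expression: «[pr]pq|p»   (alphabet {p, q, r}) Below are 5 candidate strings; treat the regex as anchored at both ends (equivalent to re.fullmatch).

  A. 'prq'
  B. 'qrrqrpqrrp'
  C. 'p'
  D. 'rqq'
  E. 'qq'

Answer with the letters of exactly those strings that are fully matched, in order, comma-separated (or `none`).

A → no match
B → no match
C → match
D → no match
E → no match

C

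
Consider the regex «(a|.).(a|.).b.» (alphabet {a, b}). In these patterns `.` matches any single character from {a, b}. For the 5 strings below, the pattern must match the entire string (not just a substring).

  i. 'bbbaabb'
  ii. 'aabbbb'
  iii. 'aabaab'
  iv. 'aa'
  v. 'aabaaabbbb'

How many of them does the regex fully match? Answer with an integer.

1

i → no match
ii → match
iii → no match
iv → no match
v → no match
Total matched: 1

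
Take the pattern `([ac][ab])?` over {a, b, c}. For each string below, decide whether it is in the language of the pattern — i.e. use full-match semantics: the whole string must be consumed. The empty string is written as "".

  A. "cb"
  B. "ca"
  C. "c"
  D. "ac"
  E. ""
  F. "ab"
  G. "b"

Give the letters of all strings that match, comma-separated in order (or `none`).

A, B, E, F

A. "cb" → match
B. "ca" → match
C. "c" → no match
D. "ac" → no match
E. "" → match
F. "ab" → match
G. "b" → no match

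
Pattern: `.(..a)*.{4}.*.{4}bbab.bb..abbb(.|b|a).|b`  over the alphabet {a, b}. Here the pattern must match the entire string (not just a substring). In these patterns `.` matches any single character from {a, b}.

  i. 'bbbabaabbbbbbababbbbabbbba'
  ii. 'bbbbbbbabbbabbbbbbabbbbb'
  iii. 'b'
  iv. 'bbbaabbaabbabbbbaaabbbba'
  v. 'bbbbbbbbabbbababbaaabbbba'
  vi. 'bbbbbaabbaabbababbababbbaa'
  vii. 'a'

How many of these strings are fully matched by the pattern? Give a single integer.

6

i → match
ii → match
iii → match
iv → match
v → match
vi → match
vii → no match
Total matched: 6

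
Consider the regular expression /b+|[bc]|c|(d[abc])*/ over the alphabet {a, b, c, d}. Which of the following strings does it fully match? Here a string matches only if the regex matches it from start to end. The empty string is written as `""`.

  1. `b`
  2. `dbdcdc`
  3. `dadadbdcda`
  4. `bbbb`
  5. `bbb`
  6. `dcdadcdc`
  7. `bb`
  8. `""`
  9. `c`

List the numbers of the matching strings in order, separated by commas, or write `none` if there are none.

1. `b` → match
2. `dbdcdc` → match
3. `dadadbdcda` → match
4. `bbbb` → match
5. `bbb` → match
6. `dcdadcdc` → match
7. `bb` → match
8. `""` → match
9. `c` → match

1, 2, 3, 4, 5, 6, 7, 8, 9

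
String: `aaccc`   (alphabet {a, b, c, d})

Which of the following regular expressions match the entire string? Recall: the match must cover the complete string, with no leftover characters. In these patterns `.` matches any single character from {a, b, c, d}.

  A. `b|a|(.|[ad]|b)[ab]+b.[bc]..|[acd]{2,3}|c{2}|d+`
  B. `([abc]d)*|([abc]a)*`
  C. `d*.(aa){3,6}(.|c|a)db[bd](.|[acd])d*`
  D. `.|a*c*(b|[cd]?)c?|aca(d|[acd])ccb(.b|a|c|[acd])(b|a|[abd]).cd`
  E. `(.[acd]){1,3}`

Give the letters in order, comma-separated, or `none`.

D

A → no match
B → no match
C → no match
D → match
E → no match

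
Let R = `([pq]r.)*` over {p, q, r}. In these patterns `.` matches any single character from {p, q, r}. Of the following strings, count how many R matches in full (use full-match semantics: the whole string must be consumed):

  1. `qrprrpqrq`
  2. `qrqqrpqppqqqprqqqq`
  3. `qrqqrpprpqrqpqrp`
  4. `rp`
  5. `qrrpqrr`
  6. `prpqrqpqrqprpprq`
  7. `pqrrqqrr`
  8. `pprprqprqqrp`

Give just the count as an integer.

1 → no match
2 → no match
3 → no match
4 → no match
5 → no match
6 → no match
7 → no match
8 → no match
Total matched: 0

0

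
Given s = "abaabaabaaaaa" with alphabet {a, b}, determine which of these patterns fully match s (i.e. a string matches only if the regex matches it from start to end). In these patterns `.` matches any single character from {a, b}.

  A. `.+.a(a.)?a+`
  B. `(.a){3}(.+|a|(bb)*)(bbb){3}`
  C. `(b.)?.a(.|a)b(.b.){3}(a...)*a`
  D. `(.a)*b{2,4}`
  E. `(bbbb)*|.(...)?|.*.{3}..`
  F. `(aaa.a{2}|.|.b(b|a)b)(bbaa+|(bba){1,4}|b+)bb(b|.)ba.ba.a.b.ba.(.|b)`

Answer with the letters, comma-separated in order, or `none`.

A → match
B → no match — must end with "bbb"
C → no match
D → no match — must end with "b"
E → match
F → no match

A, E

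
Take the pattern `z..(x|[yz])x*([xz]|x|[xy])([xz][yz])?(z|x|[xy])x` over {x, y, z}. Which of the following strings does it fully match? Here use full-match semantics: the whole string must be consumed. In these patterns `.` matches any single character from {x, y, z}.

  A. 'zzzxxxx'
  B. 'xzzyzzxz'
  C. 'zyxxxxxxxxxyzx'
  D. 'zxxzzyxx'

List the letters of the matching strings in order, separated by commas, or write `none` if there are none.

A → match
B → no match — must start with 'z'
C → match
D → no match

A, C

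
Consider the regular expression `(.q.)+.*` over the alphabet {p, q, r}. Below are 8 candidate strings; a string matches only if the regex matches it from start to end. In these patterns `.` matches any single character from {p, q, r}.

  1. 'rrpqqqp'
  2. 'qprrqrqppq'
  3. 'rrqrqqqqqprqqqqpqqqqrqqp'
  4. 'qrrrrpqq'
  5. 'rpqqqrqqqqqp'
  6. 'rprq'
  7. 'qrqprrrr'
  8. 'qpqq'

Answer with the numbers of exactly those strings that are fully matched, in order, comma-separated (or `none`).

1. 'rrpqqqp' → no match
2. 'qprrqrqppq' → no match
3 → no match
4. 'qrrrrpqq' → no match
5. 'rpqqqrqqqqqp' → no match
6. 'rprq' → no match
7. 'qrqprrrr' → no match
8. 'qpqq' → no match

none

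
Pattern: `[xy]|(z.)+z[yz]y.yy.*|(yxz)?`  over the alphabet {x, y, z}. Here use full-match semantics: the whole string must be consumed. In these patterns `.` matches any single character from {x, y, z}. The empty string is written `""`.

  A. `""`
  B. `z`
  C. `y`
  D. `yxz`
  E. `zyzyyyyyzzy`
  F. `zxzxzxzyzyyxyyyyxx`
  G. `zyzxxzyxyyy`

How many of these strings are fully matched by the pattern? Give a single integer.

A → match
B → no match
C → match
D → match
E → match
F → match
G → no match
Total matched: 5

5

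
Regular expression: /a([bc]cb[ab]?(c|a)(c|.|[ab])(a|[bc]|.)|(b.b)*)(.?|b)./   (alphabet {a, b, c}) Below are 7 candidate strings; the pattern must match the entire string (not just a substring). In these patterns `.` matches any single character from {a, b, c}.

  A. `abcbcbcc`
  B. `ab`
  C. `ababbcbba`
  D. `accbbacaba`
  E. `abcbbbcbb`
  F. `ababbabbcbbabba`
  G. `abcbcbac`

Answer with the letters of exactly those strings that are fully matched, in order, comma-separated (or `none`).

A → match
B → match
C → match
D → match
E → no match
F → match
G → match

A, B, C, D, F, G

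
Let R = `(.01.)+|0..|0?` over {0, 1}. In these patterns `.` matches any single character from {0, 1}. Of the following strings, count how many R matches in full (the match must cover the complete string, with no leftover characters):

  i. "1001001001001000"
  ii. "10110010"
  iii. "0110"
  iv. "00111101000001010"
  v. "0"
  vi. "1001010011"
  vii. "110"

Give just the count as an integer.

2

i → no match
ii → match
iii → no match
iv → no match
v → match
vi → no match
vii → no match
Total matched: 2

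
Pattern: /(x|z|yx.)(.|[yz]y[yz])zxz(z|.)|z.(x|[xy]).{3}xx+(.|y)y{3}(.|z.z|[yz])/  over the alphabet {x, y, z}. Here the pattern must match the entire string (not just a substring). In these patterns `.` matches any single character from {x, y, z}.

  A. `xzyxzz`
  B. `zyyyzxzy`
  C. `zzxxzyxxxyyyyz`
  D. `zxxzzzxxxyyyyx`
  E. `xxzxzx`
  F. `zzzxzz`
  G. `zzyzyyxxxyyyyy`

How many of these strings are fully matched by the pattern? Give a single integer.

6

A. `xzyxzz` → no match
B. `zyyyzxzy` → match
C → match
D → match
E. `xxzxzx` → match
F. `zzzxzz` → match
G → match
Total matched: 6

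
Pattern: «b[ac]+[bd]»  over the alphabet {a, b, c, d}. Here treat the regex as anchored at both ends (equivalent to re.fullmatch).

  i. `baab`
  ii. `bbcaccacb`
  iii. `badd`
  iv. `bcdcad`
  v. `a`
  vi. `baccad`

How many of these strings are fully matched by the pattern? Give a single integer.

2

i → match
ii → no match
iii → no match
iv → no match
v → no match — must start with `b`
vi → match
Total matched: 2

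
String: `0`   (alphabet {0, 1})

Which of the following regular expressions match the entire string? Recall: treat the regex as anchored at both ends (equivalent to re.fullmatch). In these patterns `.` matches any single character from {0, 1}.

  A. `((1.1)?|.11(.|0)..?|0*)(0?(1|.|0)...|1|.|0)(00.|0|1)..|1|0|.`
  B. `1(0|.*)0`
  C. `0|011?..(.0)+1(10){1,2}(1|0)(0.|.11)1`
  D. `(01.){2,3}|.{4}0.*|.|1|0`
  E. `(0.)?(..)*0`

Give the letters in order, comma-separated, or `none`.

A → match
B → no match — must start with `1`
C → match
D → match
E → match

A, C, D, E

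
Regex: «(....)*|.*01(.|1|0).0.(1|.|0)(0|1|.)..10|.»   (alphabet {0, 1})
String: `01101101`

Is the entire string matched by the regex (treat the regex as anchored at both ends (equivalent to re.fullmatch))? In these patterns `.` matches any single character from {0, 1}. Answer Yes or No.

Yes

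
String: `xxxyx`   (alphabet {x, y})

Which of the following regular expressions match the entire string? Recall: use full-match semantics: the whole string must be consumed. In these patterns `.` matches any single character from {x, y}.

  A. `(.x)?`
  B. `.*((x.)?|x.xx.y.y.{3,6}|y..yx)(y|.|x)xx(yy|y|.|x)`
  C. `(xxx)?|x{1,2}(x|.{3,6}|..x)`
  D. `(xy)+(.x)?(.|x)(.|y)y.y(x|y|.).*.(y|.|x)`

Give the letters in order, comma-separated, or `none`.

C

A → no match
B → no match
C → match
D → no match — must start with `xy`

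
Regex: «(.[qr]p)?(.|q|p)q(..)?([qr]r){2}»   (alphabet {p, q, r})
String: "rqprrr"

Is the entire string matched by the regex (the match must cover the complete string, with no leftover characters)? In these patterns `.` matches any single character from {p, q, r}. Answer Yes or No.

No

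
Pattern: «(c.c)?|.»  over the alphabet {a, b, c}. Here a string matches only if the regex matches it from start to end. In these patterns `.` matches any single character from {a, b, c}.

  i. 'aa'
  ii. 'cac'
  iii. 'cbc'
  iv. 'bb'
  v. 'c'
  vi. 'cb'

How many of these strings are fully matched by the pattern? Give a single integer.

i → no match
ii → match
iii → match
iv → no match
v → match
vi → no match
Total matched: 3

3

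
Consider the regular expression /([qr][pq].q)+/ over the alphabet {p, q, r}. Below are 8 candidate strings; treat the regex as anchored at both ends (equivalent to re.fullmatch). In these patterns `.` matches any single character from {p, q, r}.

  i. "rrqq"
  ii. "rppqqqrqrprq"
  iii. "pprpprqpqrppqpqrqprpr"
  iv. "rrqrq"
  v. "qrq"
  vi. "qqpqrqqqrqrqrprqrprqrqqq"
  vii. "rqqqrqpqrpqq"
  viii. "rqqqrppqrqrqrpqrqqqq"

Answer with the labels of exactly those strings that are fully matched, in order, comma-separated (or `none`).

ii, vi, vii

i → no match
ii → match
iii → no match — must end with "q"
iv → no match
v → no match
vi → match
vii → match
viii → no match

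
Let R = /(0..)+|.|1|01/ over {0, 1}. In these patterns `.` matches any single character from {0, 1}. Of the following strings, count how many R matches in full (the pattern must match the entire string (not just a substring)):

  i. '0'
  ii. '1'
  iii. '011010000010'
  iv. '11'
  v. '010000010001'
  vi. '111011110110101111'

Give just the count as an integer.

i → match
ii → match
iii → match
iv → no match
v → match
vi → no match
Total matched: 4

4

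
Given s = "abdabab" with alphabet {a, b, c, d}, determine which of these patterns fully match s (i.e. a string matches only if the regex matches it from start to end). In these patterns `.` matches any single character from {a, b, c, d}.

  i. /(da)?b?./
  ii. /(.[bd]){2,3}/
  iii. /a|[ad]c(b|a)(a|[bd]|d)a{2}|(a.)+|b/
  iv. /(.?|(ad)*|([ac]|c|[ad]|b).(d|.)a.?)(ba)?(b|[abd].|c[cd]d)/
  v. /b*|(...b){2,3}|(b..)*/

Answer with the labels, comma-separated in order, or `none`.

iv

i → no match
ii → no match
iii → no match
iv → match
v → no match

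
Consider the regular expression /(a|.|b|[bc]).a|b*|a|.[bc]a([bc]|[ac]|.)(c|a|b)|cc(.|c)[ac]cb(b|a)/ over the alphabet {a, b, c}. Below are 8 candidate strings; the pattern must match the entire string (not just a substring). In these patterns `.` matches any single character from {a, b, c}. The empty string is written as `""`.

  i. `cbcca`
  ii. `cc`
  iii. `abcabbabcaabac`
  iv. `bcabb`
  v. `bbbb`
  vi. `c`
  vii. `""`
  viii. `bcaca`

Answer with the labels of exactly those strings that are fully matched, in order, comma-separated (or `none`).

i. `cbcca` → no match
ii. `cc` → no match
iii → no match
iv. `bcabb` → match
v. `bbbb` → match
vi. `c` → no match
vii. `""` → match
viii. `bcaca` → match

iv, v, vii, viii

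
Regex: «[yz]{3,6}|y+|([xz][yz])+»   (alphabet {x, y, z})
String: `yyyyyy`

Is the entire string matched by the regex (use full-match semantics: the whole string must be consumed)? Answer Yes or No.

Yes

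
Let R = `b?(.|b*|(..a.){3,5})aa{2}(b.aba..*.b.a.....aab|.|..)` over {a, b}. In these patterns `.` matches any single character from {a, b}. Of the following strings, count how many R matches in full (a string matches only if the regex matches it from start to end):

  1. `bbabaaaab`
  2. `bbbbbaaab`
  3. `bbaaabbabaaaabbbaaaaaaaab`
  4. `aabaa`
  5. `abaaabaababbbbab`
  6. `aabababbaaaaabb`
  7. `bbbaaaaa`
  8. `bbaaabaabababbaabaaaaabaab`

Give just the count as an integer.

1 → no match
2 → match
3 → match
4 → no match
5 → no match
6 → no match
7 → match
8 → no match
Total matched: 3

3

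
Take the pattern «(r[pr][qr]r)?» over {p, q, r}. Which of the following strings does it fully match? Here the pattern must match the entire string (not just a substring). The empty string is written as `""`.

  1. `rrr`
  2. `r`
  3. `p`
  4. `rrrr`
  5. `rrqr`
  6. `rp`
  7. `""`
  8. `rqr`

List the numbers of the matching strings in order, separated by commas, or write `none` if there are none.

1 → no match
2 → no match
3 → no match
4 → match
5 → match
6 → no match
7 → match
8 → no match

4, 5, 7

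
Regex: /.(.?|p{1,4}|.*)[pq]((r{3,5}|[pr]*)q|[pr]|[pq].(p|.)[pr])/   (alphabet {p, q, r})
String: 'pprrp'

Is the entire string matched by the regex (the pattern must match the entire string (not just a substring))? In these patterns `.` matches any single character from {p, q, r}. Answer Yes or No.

No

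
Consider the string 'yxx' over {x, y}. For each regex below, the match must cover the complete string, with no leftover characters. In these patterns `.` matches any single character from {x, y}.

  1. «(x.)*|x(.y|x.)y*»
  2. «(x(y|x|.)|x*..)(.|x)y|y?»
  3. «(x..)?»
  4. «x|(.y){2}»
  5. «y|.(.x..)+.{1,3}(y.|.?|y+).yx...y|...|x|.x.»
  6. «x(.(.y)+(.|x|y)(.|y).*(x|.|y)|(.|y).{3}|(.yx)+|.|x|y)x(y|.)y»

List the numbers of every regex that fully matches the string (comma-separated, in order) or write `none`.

1 → no match
2 → no match
3 → no match
4 → no match
5 → match
6 → no match — must start with 'x'

5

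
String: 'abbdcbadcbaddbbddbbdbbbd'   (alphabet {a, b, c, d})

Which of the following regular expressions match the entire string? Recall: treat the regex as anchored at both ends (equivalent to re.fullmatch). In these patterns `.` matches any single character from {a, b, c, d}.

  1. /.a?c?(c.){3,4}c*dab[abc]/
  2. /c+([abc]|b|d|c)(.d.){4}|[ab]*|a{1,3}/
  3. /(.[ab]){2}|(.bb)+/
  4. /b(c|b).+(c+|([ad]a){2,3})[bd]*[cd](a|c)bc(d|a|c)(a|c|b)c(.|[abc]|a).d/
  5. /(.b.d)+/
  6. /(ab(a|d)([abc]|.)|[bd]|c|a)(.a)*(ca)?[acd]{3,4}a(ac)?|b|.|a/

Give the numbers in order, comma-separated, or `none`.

1 → no match
2 → no match
3 → no match
4 → no match — must start with 'b'
5 → match
6 → no match

5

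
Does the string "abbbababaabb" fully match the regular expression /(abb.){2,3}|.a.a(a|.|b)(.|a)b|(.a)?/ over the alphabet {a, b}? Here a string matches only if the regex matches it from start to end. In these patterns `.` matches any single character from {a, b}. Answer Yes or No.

No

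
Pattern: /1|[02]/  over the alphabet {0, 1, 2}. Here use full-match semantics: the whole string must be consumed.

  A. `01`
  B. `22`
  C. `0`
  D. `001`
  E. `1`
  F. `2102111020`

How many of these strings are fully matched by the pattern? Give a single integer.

2

A → no match
B → no match
C → match
D → no match
E → match
F → no match
Total matched: 2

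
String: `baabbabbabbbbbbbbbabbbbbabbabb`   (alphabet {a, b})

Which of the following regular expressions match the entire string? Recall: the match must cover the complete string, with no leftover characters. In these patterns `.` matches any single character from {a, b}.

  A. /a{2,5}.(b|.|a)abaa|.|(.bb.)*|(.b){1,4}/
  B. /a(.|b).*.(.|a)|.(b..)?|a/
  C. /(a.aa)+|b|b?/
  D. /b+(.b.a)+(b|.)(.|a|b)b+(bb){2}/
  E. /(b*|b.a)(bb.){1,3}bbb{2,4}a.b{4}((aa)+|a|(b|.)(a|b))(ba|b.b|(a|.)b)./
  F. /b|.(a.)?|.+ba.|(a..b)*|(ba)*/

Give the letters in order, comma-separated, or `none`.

E

A → no match
B → no match
C → no match
D → no match
E → match
F → no match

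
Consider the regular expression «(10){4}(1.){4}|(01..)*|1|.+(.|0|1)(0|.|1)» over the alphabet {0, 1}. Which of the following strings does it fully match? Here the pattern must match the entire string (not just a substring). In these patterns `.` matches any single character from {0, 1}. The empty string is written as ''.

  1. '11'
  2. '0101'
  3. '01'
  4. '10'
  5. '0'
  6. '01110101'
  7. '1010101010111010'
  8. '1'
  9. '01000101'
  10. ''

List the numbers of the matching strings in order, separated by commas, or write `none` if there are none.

1. '11' → no match
2. '0101' → match
3. '01' → no match
4. '10' → no match
5. '0' → no match
6. '01110101' → match
7 → match
8. '1' → match
9. '01000101' → match
10. '' → match

2, 6, 7, 8, 9, 10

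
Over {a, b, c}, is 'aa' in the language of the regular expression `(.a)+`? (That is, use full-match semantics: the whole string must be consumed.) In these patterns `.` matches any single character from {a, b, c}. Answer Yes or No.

Yes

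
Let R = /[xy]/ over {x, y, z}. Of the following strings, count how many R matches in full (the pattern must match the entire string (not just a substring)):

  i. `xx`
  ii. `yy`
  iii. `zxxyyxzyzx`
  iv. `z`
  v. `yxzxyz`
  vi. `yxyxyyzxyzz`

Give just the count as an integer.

0

i → no match
ii → no match
iii → no match
iv → no match
v → no match
vi → no match
Total matched: 0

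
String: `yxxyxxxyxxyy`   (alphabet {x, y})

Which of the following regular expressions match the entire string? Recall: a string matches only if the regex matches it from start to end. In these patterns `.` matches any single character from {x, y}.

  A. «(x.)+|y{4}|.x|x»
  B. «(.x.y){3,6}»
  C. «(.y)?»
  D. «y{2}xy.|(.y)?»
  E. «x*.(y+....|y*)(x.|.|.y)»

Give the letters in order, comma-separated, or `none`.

B

A → no match
B → match
C → no match
D → no match
E → no match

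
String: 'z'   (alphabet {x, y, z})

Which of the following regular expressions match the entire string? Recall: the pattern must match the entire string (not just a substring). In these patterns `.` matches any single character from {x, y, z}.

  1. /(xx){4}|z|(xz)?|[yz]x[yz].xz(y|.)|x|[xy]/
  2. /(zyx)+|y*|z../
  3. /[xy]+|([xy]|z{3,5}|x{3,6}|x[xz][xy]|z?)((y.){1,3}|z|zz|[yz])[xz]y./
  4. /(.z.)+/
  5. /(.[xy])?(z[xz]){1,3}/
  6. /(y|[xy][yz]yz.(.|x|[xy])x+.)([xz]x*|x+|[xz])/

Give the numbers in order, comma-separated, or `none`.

1

1 → match
2 → no match
3 → no match
4 → no match
5 → no match
6 → no match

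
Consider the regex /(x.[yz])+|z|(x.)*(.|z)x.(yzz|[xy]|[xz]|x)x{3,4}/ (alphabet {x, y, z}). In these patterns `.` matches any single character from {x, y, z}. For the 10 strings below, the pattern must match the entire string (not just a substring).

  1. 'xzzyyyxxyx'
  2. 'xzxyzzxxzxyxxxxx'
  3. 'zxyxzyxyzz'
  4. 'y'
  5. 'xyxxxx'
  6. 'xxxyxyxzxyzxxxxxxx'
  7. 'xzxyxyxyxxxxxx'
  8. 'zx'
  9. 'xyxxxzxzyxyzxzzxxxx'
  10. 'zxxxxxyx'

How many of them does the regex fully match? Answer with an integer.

1

1 → no match
2 → no match
3 → no match
4 → no match
5 → no match
6 → match
7 → no match
8 → no match
9 → no match
10 → no match
Total matched: 1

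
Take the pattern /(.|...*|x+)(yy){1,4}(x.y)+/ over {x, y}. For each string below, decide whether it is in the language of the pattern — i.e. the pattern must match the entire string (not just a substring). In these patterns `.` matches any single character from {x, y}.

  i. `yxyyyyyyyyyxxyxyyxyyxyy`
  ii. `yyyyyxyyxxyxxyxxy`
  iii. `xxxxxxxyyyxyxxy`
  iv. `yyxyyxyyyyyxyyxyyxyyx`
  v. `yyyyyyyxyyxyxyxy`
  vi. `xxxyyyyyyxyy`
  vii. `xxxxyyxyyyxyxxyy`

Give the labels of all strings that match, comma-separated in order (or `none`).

i, ii, vi

i → match
ii → match
iii → no match
iv → no match — must end with `y`
v → no match
vi → match
vii → no match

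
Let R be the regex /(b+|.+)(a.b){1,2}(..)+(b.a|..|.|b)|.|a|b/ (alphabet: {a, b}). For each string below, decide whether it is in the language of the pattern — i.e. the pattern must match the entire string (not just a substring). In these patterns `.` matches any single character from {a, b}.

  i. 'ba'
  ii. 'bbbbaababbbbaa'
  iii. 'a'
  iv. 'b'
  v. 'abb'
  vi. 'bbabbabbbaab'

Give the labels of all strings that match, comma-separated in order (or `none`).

i → no match
ii → match
iii → match
iv → match
v → no match
vi → match

ii, iii, iv, vi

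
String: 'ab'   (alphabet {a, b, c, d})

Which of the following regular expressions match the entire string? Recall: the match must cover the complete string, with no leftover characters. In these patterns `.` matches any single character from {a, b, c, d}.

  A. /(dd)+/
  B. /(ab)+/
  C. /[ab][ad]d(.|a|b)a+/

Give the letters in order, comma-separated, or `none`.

B

A → no match — must start with 'dd'
B → match
C → no match — must end with 'a'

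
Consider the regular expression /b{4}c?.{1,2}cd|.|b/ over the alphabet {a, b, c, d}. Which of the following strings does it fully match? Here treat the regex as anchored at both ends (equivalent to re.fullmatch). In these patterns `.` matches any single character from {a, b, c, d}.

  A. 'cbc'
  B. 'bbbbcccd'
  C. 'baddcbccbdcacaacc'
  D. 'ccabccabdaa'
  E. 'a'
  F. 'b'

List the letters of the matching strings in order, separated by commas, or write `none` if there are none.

B, E, F

A. 'cbc' → no match
B. 'bbbbcccd' → match
C → no match
D. 'ccabccabdaa' → no match
E. 'a' → match
F. 'b' → match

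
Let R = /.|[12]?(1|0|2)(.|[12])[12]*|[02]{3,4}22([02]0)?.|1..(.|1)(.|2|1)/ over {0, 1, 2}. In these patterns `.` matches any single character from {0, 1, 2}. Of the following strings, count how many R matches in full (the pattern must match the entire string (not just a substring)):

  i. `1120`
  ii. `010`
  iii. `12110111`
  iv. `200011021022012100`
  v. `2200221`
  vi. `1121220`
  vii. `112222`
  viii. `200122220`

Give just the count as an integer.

i → no match
ii → no match
iii → no match
iv → no match
v → match
vi → no match
vii → match
viii → no match
Total matched: 2

2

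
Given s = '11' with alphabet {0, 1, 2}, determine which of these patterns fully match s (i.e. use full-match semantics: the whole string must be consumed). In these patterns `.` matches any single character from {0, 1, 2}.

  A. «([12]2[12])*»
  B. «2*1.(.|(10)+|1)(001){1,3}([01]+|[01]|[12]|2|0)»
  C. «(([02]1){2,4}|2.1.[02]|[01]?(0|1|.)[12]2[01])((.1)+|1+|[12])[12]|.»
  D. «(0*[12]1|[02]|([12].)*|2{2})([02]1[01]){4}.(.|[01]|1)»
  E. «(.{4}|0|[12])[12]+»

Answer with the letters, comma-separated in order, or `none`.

A → no match
B → no match
C → no match
D → no match
E → match

E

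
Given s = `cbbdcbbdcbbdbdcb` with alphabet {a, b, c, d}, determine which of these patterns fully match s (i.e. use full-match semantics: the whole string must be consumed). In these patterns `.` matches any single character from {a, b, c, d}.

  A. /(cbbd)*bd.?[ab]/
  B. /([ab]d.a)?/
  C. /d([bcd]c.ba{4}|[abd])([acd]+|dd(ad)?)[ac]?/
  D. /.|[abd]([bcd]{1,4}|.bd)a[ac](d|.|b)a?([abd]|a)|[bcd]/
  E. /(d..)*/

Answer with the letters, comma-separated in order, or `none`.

A

A → match
B → no match
C → no match — must start with `d`
D → no match
E → no match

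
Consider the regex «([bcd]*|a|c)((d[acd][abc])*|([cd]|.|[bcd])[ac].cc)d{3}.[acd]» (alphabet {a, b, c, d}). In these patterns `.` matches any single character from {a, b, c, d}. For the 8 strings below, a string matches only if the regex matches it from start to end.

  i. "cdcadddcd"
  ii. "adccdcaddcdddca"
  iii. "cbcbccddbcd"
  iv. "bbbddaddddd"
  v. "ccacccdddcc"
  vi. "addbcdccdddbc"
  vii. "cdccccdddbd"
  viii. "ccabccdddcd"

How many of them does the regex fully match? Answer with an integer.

6

i → match
ii → match
iii → no match
iv → match
v → match
vi → no match
vii → match
viii → match
Total matched: 6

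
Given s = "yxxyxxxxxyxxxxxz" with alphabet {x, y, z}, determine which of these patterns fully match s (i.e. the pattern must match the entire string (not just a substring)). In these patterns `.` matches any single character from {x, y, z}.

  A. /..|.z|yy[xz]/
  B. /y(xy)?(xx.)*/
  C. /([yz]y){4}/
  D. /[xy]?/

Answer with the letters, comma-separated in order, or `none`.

A → no match
B → match
C → no match — must end with "y"
D → no match

B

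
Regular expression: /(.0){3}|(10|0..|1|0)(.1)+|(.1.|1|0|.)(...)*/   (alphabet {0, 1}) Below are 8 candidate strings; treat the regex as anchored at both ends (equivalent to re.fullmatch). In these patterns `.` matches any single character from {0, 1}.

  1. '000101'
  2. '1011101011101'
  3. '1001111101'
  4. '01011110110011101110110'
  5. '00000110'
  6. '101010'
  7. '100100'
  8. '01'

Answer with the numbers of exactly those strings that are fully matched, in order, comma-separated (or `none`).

1 → no match
2 → match
3 → match
4 → no match
5 → no match
6 → match
7 → no match
8 → no match

2, 3, 6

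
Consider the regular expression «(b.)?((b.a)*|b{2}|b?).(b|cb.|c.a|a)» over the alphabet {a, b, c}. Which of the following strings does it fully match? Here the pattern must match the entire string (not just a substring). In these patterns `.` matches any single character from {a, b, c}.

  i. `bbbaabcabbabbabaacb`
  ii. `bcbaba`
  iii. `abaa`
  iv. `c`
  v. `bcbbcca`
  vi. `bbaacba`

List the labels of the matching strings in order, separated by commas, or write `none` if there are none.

i, v, vi

i → match
ii. `bcbaba` → no match
iii. `abaa` → no match
iv. `c` → no match
v. `bcbbcca` → match
vi. `bbaacba` → match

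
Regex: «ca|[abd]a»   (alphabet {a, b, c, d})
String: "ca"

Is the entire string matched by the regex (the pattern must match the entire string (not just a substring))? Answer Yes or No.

Yes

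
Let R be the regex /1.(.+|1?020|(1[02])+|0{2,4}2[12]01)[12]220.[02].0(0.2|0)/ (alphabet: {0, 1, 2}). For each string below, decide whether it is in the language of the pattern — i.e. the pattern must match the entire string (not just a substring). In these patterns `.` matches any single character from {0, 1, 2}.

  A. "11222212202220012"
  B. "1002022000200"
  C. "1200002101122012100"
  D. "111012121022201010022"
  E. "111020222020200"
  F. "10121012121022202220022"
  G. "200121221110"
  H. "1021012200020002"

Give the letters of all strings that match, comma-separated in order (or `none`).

A, C, D, E, F, H

A → match
B → no match
C → match
D → match
E → match
F → match
G → no match — must start with "1"
H → match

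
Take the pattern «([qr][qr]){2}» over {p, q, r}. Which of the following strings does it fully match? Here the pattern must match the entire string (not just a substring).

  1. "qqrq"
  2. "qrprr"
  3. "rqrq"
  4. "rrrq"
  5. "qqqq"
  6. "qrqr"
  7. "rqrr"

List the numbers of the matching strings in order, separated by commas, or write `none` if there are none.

1, 3, 4, 5, 6, 7

1. "qqrq" → match
2. "qrprr" → no match
3. "rqrq" → match
4. "rrrq" → match
5. "qqqq" → match
6. "qrqr" → match
7. "rqrr" → match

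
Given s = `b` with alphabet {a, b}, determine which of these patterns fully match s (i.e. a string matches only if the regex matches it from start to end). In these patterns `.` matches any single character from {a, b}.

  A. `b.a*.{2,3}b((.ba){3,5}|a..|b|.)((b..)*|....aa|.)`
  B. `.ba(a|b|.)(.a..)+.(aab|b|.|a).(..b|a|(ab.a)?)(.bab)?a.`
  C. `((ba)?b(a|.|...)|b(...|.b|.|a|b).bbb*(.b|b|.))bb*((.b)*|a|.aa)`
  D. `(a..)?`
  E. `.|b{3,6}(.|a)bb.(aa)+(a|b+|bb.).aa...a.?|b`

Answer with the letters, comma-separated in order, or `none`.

E

A → no match
B → no match
C → no match
D → no match
E → match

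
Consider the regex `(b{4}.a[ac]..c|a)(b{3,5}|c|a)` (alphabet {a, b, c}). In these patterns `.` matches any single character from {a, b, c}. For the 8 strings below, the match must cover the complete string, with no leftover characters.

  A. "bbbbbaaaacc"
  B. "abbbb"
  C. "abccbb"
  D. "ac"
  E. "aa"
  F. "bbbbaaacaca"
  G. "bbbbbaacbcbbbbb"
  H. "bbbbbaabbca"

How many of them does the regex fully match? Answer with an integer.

A → match
B → match
C → no match
D → match
E → match
F → match
G → match
H → match
Total matched: 7

7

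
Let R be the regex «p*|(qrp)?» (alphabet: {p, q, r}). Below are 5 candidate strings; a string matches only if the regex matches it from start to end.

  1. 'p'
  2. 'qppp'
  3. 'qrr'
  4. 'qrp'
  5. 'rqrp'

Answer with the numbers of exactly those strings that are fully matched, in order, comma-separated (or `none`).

1 → match
2 → no match
3 → no match
4 → match
5 → no match

1, 4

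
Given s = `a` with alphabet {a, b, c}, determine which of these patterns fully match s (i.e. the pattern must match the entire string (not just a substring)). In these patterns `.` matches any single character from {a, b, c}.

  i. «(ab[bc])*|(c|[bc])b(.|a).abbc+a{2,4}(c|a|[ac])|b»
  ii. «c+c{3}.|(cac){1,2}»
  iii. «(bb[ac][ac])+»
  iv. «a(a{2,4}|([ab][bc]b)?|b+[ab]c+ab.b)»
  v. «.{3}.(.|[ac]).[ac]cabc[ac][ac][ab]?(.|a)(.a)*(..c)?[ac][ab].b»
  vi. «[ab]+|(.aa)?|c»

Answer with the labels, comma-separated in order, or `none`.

iv, vi

i → no match
ii → no match
iii → no match — must start with `bb`
iv → match
v → no match — must end with `b`
vi → match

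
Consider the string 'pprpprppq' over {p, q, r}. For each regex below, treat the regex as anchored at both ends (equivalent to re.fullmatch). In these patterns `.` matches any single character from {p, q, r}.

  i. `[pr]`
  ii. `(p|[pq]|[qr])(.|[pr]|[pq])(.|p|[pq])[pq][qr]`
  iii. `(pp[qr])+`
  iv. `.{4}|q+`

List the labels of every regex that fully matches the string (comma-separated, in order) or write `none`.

iii

i → no match
ii → no match
iii → match
iv → no match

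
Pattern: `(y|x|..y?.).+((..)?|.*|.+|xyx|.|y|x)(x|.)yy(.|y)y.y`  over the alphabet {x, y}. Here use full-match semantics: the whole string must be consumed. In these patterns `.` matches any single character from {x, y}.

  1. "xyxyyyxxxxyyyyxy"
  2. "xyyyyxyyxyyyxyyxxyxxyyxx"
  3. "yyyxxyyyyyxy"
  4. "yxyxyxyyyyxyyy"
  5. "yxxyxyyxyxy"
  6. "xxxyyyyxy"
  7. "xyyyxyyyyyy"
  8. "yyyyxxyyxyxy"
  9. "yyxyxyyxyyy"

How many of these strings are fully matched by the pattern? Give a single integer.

8

1 → match
2 → no match — must end with "y"
3 → match
4 → match
5 → match
6 → match
7 → match
8 → match
9 → match
Total matched: 8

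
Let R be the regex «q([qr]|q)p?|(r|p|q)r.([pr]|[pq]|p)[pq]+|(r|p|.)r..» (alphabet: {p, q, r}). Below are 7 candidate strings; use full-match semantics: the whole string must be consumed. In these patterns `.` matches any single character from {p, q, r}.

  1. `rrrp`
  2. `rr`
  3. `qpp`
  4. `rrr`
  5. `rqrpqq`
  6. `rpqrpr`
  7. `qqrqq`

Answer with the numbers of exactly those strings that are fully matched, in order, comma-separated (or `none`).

1 → match
2 → no match
3 → no match
4 → no match
5 → no match
6 → no match
7 → no match

1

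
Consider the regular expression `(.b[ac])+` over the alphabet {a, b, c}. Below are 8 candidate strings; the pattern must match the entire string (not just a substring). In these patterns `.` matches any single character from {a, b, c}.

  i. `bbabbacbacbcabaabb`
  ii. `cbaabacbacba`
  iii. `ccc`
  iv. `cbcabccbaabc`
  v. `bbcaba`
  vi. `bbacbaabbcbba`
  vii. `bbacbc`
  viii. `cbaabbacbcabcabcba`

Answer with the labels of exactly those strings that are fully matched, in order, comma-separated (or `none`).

i → no match
ii → match
iii → no match
iv → match
v → match
vi → no match
vii → match
viii → no match

ii, iv, v, vii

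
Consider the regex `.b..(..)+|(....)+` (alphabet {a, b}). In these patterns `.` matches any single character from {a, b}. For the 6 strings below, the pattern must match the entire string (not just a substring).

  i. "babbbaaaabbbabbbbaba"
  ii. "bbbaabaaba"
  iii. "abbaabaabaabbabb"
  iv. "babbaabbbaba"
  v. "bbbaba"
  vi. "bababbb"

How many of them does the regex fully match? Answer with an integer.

5

i → match
ii → match
iii → match
iv → match
v → match
vi → no match
Total matched: 5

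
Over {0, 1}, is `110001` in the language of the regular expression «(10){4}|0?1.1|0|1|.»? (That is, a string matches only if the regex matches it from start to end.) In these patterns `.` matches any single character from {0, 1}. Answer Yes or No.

No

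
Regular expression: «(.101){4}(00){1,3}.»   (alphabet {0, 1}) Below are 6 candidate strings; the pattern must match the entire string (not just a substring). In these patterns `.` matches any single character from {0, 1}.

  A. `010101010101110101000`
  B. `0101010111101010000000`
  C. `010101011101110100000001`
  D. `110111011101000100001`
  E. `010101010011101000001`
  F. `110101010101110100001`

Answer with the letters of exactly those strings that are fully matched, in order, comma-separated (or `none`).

F

A → no match
B → no match
C → no match
D → no match
E → no match
F → match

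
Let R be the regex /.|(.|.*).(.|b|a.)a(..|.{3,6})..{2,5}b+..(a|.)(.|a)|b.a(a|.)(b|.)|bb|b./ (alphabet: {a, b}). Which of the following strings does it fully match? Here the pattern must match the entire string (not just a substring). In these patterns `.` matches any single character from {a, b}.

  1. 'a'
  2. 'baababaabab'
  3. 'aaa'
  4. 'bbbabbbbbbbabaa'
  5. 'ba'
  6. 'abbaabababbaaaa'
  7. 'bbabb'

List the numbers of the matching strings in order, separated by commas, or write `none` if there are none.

1 → match
2 → no match
3 → no match
4 → match
5 → match
6 → match
7 → match

1, 4, 5, 6, 7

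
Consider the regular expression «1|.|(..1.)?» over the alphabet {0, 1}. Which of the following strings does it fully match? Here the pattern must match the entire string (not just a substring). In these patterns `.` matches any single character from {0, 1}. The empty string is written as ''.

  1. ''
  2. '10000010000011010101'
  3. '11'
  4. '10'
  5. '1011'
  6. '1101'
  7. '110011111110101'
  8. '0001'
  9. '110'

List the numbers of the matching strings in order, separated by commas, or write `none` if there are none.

1, 5

1. '' → match
2 → no match
3. '11' → no match
4. '10' → no match
5. '1011' → match
6. '1101' → no match
7 → no match
8. '0001' → no match
9. '110' → no match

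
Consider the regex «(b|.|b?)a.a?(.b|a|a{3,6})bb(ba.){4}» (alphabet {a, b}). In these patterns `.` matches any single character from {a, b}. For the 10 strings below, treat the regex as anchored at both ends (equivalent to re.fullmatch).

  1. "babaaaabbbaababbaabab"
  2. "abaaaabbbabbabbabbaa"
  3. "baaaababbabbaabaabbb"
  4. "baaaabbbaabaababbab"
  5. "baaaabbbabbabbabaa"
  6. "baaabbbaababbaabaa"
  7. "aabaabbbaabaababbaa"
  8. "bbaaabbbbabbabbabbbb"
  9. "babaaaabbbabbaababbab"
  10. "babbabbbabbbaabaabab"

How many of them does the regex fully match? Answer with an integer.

6

1 → match
2 → match
3 → no match
4 → match
5 → no match
6 → match
7 → match
8 → no match
9 → match
10 → no match
Total matched: 6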